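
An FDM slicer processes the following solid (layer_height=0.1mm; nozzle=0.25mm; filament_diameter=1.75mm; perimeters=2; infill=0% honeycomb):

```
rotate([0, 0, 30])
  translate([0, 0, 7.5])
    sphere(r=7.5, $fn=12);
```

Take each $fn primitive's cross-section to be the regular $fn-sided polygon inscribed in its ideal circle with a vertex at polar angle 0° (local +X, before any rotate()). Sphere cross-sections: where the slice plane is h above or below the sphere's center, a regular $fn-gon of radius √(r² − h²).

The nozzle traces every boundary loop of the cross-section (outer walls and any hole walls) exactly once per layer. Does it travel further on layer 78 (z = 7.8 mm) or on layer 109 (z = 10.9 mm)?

Layer 78 (z = 7.8): the sphere: section is a regular 12-gon, circumradius = √(r²−h²) = √(7.5²−0.3²) = 7.494 (perimeter = 2·12·7.494·sin(180°/12) = 46.55 mm); (rotated 30° about Z; rotation is an isometry so areas/perimeters/island counts are preserved). So its perimeter = 46.55 mm. Layer 109 (z = 10.9): the sphere: section is a regular 12-gon, circumradius = √(r²−h²) = √(7.5²−3.4²) = 6.685 (perimeter = 2·12·6.685·sin(180°/12) = 41.53 mm); (rotated 30° about Z; rotation is an isometry so areas/perimeters/island counts are preserved). So its perimeter = 41.53 mm. Layer 78 is larger (46.55 vs 41.53 mm).

layer 78 (z = 7.8 mm)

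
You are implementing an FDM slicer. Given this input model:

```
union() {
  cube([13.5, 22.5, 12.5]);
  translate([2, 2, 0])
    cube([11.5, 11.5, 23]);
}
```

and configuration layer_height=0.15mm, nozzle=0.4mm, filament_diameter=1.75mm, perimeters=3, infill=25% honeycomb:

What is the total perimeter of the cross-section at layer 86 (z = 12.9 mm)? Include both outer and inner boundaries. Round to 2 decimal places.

46.00 mm

At z = 12.9 mm: the cube does not reach this height (z outside [0, 12.5]); the 11.5×11.5 cube at (2, 2) contributes its full rectangle (perimeter 46.00 mm); Merging all regions: only the 11.5×11.5 cube at (2, 2) is present, so the union is just that shape — boundary = 46.00 mm. Overall, the cross-section is a single solid region. Total boundary length (outer) = 46.00 mm.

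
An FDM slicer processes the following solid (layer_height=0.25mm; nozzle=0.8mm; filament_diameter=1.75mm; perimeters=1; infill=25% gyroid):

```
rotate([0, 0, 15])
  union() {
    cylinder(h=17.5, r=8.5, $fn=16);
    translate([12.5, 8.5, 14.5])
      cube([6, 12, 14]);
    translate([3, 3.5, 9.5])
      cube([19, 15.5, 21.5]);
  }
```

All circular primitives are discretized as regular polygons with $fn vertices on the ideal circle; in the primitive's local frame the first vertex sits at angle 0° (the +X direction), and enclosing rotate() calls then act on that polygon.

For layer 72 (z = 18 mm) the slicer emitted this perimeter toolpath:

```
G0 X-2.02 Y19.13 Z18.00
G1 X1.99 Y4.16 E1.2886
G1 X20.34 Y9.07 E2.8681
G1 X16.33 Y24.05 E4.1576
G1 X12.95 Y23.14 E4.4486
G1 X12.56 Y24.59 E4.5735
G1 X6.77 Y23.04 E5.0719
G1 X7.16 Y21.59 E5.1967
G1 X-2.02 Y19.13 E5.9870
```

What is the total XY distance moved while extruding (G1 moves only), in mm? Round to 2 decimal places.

72.00 mm

Sum the Euclidean lengths of each G1 segment: total = 72.00 mm.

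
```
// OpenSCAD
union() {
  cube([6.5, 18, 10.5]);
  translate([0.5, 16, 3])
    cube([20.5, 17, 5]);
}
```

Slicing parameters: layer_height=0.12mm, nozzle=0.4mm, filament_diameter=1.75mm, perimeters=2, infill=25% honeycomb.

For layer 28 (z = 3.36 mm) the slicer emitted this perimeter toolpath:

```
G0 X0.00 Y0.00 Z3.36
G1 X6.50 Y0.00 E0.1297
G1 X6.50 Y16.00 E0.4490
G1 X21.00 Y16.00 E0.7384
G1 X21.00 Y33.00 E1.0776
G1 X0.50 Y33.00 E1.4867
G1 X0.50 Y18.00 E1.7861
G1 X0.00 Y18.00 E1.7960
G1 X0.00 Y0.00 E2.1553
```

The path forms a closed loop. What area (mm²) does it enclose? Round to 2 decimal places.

453.50 mm²

Apply the shoelace formula to the sequence of (X, Y) vertices; enclosed area = 453.50 mm².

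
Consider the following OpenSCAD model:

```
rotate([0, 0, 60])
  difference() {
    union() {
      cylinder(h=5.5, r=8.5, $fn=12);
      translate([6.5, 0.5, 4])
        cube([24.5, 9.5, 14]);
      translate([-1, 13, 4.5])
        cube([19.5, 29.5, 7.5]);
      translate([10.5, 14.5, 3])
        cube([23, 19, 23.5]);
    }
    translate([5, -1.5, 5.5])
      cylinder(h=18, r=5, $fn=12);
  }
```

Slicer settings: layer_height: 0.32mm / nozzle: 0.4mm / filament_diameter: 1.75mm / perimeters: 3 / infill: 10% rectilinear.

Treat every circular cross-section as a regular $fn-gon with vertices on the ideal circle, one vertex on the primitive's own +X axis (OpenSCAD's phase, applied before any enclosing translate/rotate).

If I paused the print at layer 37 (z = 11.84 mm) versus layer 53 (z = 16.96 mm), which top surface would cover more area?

Layer 37 (z = 11.84): the cylinder is absent (z outside [0, 5.5]); the 24.5×9.5 cube at (6.5, 0.5) contributes its full rectangle (area 232.75 mm²); the cube at (-1, 13) is present — its section is the full 19.5×29.5 rectangle (area 575.25 mm²); the cube at (10.5, 14.5) is present — its section is the full 23×19 rectangle (area 437.00 mm²); Taking the union: the regions partially overlap — summed areas 1245.00 mm² minus the doubly-counted overlap 152.00 mm² gives 1093.00 mm² — area = 1093.00 mm²; the cylinder at (5, -1.5): section is a regular 12-gon, circumradius r=5 (area = (12/2)·5.000²·sin(360°/12) = 75.00 mm²); Subtracting the remaining from the first: starting from that combined region (1093.00 mm²), the r=5 cylinder at (5, -1.5) partially overlaps it — only the 5.09 mm² overlap (of its 75.00 mm²) is removed, clipping the outline — area = 1087.91 mm²; (whole slice rotated 60° about Z — lengths, areas and connectivity unchanged). So its area = 1087.91 mm². Layer 53 (z = 16.96): the cylinder is absent (z outside [0, 5.5]); the cube at (6.5, 0.5) is present — its section is the full 24.5×9.5 rectangle (area 232.75 mm²); the cube at (-1, 13) is not intersected at this z (z outside [4.5, 12]); the cube at (10.5, 14.5) is present — its section is the full 23×19 rectangle (area 437.00 mm²); Combining (union): the 2 present regions are separate (no shared area or edge), so areas and boundary lengths simply add and each stays a separate island — area = 669.75 mm²; the r=5 cylinder at (5, -1.5) gives a regular 12-gon of circumradius 5 (constant along its height) (area = (12/2)·5.000²·sin(360°/12) = 75.00 mm²); After the difference (first − rest): starting from that combined region (669.75 mm²), the r=5 cylinder at (5, -1.5) partially overlaps it — only the 5.09 mm² overlap (of its 75.00 mm²) is removed, clipping the outline — area = 664.66 mm²; (whole slice rotated 60° about Z — lengths, areas and connectivity unchanged). So its area = 664.66 mm². Layer 37 is larger (1087.91 vs 664.66 mm²).

layer 37 (z = 11.84 mm)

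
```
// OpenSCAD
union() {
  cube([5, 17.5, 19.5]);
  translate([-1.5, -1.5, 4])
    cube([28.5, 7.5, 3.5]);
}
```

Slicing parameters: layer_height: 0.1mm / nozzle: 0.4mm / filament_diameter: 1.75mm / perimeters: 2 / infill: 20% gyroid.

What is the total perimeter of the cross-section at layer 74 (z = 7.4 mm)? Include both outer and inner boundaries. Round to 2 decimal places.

95.00 mm

At z = 7.4 mm: the 5×17.5 cube contributes its full rectangle (perimeter 45.00 mm); the cube at (-1.5, -1.5) is present — its section is the full 28.5×7.5 rectangle (perimeter 72.00 mm); Combining (union): the regions partially overlap (shared area 30.00 mm²), so the edge portions inside another operand are dropped and the merged outline is re-measured after clipping — boundary = 95.00 mm. Overall, the cross-section is a single solid region. Total boundary length (outer) = 95.00 mm.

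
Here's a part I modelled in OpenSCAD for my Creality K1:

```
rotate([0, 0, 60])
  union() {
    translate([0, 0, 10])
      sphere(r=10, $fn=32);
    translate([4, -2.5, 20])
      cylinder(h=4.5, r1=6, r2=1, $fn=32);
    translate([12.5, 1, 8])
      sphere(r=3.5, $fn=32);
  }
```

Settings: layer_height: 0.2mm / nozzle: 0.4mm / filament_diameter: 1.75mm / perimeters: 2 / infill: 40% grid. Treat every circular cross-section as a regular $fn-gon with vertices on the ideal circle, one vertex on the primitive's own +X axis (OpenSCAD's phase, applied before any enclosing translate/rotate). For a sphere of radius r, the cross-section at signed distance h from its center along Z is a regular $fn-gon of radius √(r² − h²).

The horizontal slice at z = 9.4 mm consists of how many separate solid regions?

1

At z = 9.4 mm: the sphere: section is a regular 32-gon, circumradius = √(r²−h²) = √(10²−0.6²) = 9.982; the cone at (4, -2.5) does not reach this height (z outside [20, 24.5]); the sphere at (12.5, 1): section is a regular 32-gon, circumradius = √(r²−h²) = √(3.5²−1.4²) = 3.208; Combining (union): the regions partially overlap (shared area 1.37 mm²), so overlapping operands fuse into one piece — 1 connected region; (rotated 60° about Z; rotation is an isometry so areas/perimeters/island counts are preserved). The result has 1 disconnected region.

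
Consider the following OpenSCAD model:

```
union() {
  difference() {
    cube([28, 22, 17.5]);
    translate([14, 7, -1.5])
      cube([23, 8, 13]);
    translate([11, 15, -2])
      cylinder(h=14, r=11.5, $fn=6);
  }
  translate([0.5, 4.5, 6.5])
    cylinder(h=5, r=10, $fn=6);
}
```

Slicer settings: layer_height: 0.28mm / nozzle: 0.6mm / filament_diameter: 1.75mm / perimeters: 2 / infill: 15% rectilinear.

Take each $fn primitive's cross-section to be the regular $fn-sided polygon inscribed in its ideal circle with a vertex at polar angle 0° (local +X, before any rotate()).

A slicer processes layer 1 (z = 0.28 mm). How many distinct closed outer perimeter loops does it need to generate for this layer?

At z = 0.28 mm: the 28×22 cube contributes its full rectangle; the 23×8 cube at (14, 7) contributes its full rectangle; the cylinder at (11, 15): section is a regular 6-gon, circumradius r=11.5; After the difference (first − rest): starting from the 28×22 cube, the 23×8 cube at (14, 7) partially overlaps it — only the 112.00 mm² overlap (of its 184.00 mm²) is removed, clipping the outline; the r=11.5 cylinder at (11, 15) partially overlaps it — only the 254.55 mm² overlap (of its 343.60 mm²) is removed, clipping the outline — 3 connected regions; the cylinder at (0.5, 4.5) is not intersected at this z (z outside [6.5, 11.5]); Merging all regions: only that combined region is present, so the union is just that shape — 3 connected regions. The result has 3 disconnected regions.

3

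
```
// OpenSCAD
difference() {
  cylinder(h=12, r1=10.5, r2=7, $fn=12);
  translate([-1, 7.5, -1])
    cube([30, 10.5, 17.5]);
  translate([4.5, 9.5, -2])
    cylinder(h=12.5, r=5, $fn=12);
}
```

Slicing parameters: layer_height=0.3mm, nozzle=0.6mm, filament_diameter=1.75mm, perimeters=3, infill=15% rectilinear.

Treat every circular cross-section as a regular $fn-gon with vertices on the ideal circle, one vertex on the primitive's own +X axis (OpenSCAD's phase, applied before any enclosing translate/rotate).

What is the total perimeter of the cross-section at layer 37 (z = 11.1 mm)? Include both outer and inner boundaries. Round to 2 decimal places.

45.11 mm

At z = 11.1 mm: the cone (r1=10.5→r2=7) has section circumradius 7.263 here — a regular 12-gon (perimeter = 2·12·7.263·sin(180°/12) = 45.11 mm); the cube at (-1, 7.5) (footprint 30×10.5) is included at this height (perimeter 81.00 mm); the cylinder at (4.5, 9.5) is absent (z outside [-2, 10.5]); Subtracting the remaining from the first: starting from the cone, the 30×10.5 cube at (-1, 7.5) misses the remaining region (no effect) — boundary = 45.11 mm. Overall, the cross-section is a single solid region. Total boundary length (outer) = 45.11 mm.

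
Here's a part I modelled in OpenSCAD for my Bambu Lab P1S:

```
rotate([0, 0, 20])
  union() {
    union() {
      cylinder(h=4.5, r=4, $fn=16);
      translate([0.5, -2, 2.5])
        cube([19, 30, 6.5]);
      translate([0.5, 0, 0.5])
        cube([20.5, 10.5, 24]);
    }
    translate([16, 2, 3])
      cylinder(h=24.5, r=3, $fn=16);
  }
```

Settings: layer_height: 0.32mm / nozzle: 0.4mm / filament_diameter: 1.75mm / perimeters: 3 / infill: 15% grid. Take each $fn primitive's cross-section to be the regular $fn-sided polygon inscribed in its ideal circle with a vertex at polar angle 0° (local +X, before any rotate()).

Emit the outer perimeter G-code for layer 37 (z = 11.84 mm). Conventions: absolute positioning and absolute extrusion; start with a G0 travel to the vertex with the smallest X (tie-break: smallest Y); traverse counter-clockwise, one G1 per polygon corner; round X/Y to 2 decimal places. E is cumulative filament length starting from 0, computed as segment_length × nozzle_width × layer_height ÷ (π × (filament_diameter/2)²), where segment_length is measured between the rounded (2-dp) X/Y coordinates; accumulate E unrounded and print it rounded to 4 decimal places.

At z = 11.84 mm: the cylinder is absent (z outside [0, 4.5]); the cube at (0.5, -2) is absent (z outside [2.5, 9]); the 20.5×10.5 cube at (0.5, 0) contributes its full rectangle; Combining (union): only the 20.5×10.5 cube at (0.5, 0) is present, so the union is just that shape — 1 connected region; the r=3 cylinder at (16, 2) gives a regular 16-gon of circumradius 3 (constant along its height); Merging all regions: the regions partially overlap (shared area 24.64 mm²), so overlapping operands fuse into one piece — 1 connected region; (whole slice rotated 20° about Z — lengths, areas and connectivity unchanged). The outline is a single polygon with 11 vertices. Extrusion per mm of travel: 0.4 × 0.32 / (π × 0.875²) = 0.053216. Accumulating E over each segment gives final E = 3.3303.

G0 X-3.12 Y10.04 Z11.84
G1 X0.47 Y0.17 E0.5589
G1 X12.97 Y4.72 E1.2668
G1 X13.08 Y4.63 E1.2744
G1 X14.22 Y4.35 E1.3368
G1 X15.38 Y4.53 E1.3993
G1 X16.38 Y5.14 E1.4616
G1 X17.07 Y6.08 E1.5237
G1 X17.10 Y6.23 E1.5318
G1 X19.73 Y7.18 E1.6807
G1 X16.14 Y17.05 E2.2396
G1 X-3.12 Y10.04 E3.3303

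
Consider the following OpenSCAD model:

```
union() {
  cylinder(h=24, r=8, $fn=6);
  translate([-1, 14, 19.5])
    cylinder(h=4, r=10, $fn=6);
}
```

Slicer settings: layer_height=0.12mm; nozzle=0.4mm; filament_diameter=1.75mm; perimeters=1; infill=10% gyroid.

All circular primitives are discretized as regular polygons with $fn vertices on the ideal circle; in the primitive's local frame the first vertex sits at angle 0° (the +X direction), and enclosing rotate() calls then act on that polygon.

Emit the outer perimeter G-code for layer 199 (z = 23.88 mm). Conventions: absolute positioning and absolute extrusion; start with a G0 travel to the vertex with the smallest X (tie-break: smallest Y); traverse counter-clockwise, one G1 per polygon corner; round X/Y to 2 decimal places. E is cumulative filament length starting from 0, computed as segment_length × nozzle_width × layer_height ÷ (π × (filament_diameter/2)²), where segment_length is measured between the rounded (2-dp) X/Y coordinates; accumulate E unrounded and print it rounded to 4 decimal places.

At z = 23.88 mm: the r=8 cylinder gives a regular 6-gon of circumradius 8 (constant along its height); the cylinder at (-1, 14) is not intersected at this z (z outside [19.5, 23.5]); Merging all regions: only the r=8 cylinder is present, so the union is just that shape — 1 connected region. The outline is a single polygon with 6 vertices. Extrusion per mm of travel: 0.4 × 0.12 / (π × 0.875²) = 0.019956. Accumulating E over each segment gives final E = 0.9580.

G0 X-8.00 Y0.00 Z23.88
G1 X-4.00 Y-6.93 E0.1597
G1 X4.00 Y-6.93 E0.3193
G1 X8.00 Y0.00 E0.4790
G1 X4.00 Y6.93 E0.6387
G1 X-4.00 Y6.93 E0.7983
G1 X-8.00 Y0.00 E0.9580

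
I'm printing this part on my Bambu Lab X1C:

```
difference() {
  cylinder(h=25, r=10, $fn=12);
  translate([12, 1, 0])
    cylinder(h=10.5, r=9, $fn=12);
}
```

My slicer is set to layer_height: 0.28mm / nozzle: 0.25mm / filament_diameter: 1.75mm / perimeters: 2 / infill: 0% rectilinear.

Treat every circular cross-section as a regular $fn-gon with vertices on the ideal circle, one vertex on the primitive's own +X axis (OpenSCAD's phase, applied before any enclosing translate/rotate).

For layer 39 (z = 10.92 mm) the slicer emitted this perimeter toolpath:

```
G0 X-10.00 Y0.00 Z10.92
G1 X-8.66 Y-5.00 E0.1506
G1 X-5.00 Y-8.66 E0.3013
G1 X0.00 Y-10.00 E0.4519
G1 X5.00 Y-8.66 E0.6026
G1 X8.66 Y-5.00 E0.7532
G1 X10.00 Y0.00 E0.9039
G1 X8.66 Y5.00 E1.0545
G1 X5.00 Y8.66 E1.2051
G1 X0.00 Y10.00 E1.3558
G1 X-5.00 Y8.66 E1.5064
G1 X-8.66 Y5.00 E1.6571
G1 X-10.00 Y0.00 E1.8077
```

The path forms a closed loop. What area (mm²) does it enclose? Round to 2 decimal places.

Apply the shoelace formula to the sequence of (X, Y) vertices; enclosed area = 299.99 mm².

299.99 mm²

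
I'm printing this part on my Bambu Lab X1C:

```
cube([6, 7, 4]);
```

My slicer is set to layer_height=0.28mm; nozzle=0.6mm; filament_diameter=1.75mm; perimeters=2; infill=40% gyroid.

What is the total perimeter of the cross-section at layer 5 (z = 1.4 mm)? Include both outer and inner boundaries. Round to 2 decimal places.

26.00 mm

At z = 1.4 mm: the 6×7 cube contributes its full rectangle (perimeter 26.00 mm). Overall, the cross-section is a single solid region. Total boundary length (outer) = 26.00 mm.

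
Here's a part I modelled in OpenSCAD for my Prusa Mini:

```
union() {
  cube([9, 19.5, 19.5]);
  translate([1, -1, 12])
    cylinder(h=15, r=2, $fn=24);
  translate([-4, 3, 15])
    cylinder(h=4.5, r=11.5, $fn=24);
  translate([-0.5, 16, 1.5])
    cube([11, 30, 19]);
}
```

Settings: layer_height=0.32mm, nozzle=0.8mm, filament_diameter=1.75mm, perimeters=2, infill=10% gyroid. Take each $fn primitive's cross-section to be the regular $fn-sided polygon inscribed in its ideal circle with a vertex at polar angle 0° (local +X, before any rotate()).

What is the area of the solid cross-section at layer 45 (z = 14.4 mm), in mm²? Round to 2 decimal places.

484.32 mm²

At z = 14.4 mm: the 9×19.5 cube contributes its full rectangle (area 175.50 mm²); the r=2 cylinder at (1, -1) gives a regular 24-gon of circumradius 2 (constant along its height) (area = (24/2)·2.000²·sin(360°/24) = 12.42 mm²); the cylinder at (-4, 3) is absent (z outside [15, 19.5]); the cube at (-0.5, 16) is present — its section is the full 11×30 rectangle (area 330.00 mm²); Taking the union: the regions partially overlap — summed areas 517.92 mm² minus the doubly-counted overlap 33.61 mm² gives 484.32 mm² — area = 484.32 mm². Overall, the cross-section is a single solid region. Net area = 484.32 mm².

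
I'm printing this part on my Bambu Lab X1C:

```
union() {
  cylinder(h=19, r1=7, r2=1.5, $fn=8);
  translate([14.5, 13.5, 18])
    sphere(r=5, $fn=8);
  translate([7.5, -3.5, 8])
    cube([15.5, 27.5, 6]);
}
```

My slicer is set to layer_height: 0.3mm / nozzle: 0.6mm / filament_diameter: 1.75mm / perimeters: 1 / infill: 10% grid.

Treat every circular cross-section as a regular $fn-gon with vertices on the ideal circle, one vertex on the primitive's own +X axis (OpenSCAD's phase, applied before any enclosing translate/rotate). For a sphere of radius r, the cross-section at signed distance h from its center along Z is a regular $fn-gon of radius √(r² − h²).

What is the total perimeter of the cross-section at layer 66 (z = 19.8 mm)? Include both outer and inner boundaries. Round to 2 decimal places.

At z = 19.8 mm: the cone is not intersected at this z (z outside [0, 19]); the sphere at (14.5, 13.5): section is a regular 8-gon, circumradius = √(r²−h²) = √(5²−1.8²) = 4.665 (perimeter = 2·8·4.665·sin(180°/8) = 28.56 mm); the cube at (7.5, -3.5) is absent (z outside [8, 14]); Taking the union: only the r=5 sphere at (14.5, 13.5) is present, so the union is just that shape — boundary = 28.56 mm. Overall, the cross-section is a single solid region. Total boundary length (outer) = 28.56 mm.

28.56 mm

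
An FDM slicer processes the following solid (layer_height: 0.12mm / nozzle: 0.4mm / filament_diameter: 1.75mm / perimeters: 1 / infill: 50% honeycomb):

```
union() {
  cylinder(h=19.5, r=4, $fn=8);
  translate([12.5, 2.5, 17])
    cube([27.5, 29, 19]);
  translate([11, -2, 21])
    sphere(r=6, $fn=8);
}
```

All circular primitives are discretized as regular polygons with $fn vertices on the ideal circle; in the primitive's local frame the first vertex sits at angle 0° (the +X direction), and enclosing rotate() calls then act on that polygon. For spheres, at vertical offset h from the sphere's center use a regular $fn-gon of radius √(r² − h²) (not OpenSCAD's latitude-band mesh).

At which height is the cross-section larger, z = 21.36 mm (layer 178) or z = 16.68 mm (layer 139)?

Layer 178 (z = 21.36): the cylinder is not intersected at this z (z outside [0, 19.5]); the cube at (12.5, 2.5) (footprint 27.5×29) is included at this height (area 797.50 mm²); the r=6 sphere at (11, -2) contributes a regular 8-gon of circumradius √(6²−0.36²) = 5.989 (area = (8/2)·5.989²·sin(360°/8) = 101.46 mm²); Taking the union: the regions partially overlap — summed areas 898.96 mm² minus the doubly-counted overlap 0.91 mm² gives 898.05 mm² — area = 898.05 mm². So its area = 898.05 mm². Layer 139 (z = 16.68): the cylinder: section is a regular 8-gon, circumradius r=4 (area = (8/2)·4.000²·sin(360°/8) = 45.25 mm²); the cube at (12.5, 2.5) is absent (z outside [17, 36]); the sphere at (11, -2): section is a regular 8-gon, circumradius = √(r²−h²) = √(6²−4.32²) = 4.164 (area = (8/2)·4.164²·sin(360°/8) = 49.04 mm²); Merging all regions: the 2 present regions are separate (no shared area or edge), so areas and boundary lengths simply add and each stays a separate island — area = 94.29 mm². So its area = 94.29 mm². Layer 178 is larger (898.05 vs 94.29 mm²).

layer 178 (z = 21.36 mm)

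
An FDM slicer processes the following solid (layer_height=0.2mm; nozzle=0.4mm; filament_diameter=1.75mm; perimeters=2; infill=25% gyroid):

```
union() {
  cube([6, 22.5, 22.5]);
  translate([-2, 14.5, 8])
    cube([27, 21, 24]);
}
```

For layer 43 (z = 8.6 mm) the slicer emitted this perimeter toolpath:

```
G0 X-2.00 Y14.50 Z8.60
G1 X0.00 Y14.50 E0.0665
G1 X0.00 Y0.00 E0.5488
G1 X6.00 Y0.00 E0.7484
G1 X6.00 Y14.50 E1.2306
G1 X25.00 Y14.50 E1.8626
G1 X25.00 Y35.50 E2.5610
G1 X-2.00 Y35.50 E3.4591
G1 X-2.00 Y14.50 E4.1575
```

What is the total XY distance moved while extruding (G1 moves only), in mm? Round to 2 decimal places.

Sum the Euclidean lengths of each G1 segment: total = 125.00 mm.

125.00 mm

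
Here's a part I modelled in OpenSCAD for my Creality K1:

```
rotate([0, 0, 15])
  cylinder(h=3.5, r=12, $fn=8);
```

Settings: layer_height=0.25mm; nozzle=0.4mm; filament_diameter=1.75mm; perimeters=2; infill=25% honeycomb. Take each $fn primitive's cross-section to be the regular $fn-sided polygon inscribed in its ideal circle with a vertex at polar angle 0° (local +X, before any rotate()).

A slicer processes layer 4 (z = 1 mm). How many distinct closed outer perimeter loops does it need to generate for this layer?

At z = 1 mm: the cylinder: section is a regular 8-gon, circumradius r=12; (rotated 15° about Z; rotation is an isometry so areas/perimeters/island counts are preserved). The result has 1 disconnected region.

1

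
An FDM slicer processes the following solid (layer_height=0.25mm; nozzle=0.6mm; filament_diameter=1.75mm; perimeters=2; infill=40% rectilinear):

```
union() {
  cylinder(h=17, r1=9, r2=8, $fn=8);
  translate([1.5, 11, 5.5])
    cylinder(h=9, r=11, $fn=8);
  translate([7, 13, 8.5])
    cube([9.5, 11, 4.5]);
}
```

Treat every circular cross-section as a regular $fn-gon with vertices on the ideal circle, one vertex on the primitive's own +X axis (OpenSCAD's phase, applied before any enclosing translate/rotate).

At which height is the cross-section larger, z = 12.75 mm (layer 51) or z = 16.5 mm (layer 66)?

layer 51 (z = 12.75 mm)

Layer 51 (z = 12.75): the cone (r1=9→r2=8) has section circumradius 8.250 here — a regular 8-gon (area = (8/2)·8.250²·sin(360°/8) = 192.51 mm²); the r=11 cylinder at (1.5, 11) contributes a regular 8-gon of circumradius 11 (area = (8/2)·11.000²·sin(360°/8) = 342.24 mm²); the 9.5×11 cube at (7, 13) contributes its full rectangle (area 104.50 mm²); Taking the union: the regions partially overlap — summed areas 639.25 mm² minus the doubly-counted overlap 92.38 mm² gives 546.87 mm² — area = 546.87 mm². So its area = 546.87 mm². Layer 66 (z = 16.5): the cone contributes a regular 8-gon of circumradius 8.029 (interpolated between r1=9 and r2=8 at t=0.971) (area = (8/2)·8.029²·sin(360°/8) = 182.35 mm²); the cylinder at (1.5, 11) does not reach this height (z outside [5.5, 14.5]); the cube at (7, 13) is not intersected at this z (z outside [8.5, 13]); Merging all regions: only the cone is present, so the union is just that shape — area = 182.35 mm². So its area = 182.35 mm². Layer 51 is larger (546.87 vs 182.35 mm²).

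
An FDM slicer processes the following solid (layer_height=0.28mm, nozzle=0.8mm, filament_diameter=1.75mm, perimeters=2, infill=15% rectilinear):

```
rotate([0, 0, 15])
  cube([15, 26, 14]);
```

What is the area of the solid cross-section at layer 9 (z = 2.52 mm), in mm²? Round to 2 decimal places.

390.00 mm²

At z = 2.52 mm: the cube (footprint 15×26) is included at this height (area 390.00 mm²); (rotated 15° about Z; rotation is an isometry so areas/perimeters/island counts are preserved). Overall, the cross-section is a single solid region. Net area = 390.00 mm².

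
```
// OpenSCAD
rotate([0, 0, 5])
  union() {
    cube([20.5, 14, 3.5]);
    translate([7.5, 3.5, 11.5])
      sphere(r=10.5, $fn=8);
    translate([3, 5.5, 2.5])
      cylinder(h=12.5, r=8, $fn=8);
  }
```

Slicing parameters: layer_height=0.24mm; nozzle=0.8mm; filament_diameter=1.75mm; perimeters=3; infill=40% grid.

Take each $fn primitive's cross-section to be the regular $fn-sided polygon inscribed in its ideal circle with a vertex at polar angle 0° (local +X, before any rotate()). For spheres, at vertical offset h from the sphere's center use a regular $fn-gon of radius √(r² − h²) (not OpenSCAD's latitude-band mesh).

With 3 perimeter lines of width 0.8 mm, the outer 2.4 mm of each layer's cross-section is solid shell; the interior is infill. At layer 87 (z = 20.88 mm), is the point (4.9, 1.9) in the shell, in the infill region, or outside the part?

At z = 20.88 mm: the cube is not intersected at this z (z outside [0, 3.5]); the r=10.5 sphere at (7.5, 3.5) contributes a regular 8-gon of circumradius √(10.5²−9.38²) = 4.719; the cylinder at (3, 5.5) does not reach this height (z outside [2.5, 15]); Merging all regions: only the r=10.5 sphere at (7.5, 3.5) is present, so the union is just that shape — 1 connected region; (rotated 5° about Z; rotation is an isometry so areas/perimeters/island counts are preserved). Overall, the cross-section is a single solid region. Undo the 5° rotation: the query point maps to (5.047, 1.466) in the un-rotated model frame. The nearest boundary edge runs (2.78, 3.50)→(4.16, 0.16); distance from the point to it = 1.31 mm. The point is inside the cross-section, 1.31 mm from the nearest boundary — within the 2.4 mm shell band (3 × 0.8).

shell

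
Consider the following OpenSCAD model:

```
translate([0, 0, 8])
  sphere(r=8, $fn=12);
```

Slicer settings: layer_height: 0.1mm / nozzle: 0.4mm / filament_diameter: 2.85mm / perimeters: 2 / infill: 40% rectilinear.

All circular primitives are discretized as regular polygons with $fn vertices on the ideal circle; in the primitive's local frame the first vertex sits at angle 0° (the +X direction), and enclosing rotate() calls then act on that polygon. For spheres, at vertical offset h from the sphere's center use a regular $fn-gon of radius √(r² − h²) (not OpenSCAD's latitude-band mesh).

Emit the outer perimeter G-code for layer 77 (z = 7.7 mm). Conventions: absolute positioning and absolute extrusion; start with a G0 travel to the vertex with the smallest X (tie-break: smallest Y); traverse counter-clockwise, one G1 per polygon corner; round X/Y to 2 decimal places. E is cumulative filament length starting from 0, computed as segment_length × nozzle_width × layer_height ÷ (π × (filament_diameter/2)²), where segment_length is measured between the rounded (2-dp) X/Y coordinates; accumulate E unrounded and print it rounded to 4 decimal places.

G0 X-7.99 Y0.00 Z7.70
G1 X-6.92 Y-4.00 E0.0260
G1 X-4.00 Y-6.92 E0.0519
G1 X0.00 Y-7.99 E0.0778
G1 X4.00 Y-6.92 E0.1038
G1 X6.92 Y-4.00 E0.1297
G1 X7.99 Y0.00 E0.1556
G1 X6.92 Y4.00 E0.1816
G1 X4.00 Y6.92 E0.2075
G1 X0.00 Y7.99 E0.2335
G1 X-4.00 Y6.92 E0.2594
G1 X-6.92 Y4.00 E0.2853
G1 X-7.99 Y0.00 E0.3113

At z = 7.7 mm: the sphere: section is a regular 12-gon, circumradius = √(r²−h²) = √(8²−0.3²) = 7.994. The outline is a single polygon with 12 vertices. Extrusion per mm of travel: 0.4 × 0.1 / (π × 1.425²) = 0.006270. Accumulating E over each segment gives final E = 0.3113.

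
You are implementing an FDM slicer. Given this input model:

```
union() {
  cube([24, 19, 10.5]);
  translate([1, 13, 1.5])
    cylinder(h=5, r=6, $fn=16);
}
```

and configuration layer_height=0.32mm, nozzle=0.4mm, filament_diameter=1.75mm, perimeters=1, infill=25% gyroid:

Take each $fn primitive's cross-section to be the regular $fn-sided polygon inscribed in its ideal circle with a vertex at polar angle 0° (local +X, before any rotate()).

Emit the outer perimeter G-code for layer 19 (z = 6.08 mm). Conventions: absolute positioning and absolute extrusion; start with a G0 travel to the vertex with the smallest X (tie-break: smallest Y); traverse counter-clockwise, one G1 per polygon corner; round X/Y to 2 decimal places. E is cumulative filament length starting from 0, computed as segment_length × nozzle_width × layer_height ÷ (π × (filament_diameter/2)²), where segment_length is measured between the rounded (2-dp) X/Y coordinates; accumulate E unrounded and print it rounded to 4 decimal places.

At z = 6.08 mm: the cube is present — its section is the full 24×19 rectangle; the r=6 cylinder at (1, 13) gives a regular 16-gon of circumradius 6 (constant along its height); Combining (union): the regions partially overlap (shared area 66.91 mm²), so overlapping operands fuse into one piece — 1 connected region. The outline is a single polygon with 13 vertices. Extrusion per mm of travel: 0.4 × 0.32 / (π × 0.875²) = 0.053216. Accumulating E over each segment gives final E = 4.8471.

G0 X-5.00 Y13.00 Z6.08
G1 X-4.54 Y10.70 E0.1248
G1 X-3.24 Y8.76 E0.2491
G1 X-1.30 Y7.46 E0.3734
G1 X0.00 Y7.20 E0.4439
G1 X0.00 Y0.00 E0.8271
G1 X24.00 Y0.00 E2.1043
G1 X24.00 Y19.00 E3.1154
G1 X0.00 Y19.00 E4.3926
G1 X0.00 Y18.80 E4.4032
G1 X-1.30 Y18.54 E4.4738
G1 X-3.24 Y17.24 E4.5980
G1 X-4.54 Y15.30 E4.7223
G1 X-5.00 Y13.00 E4.8471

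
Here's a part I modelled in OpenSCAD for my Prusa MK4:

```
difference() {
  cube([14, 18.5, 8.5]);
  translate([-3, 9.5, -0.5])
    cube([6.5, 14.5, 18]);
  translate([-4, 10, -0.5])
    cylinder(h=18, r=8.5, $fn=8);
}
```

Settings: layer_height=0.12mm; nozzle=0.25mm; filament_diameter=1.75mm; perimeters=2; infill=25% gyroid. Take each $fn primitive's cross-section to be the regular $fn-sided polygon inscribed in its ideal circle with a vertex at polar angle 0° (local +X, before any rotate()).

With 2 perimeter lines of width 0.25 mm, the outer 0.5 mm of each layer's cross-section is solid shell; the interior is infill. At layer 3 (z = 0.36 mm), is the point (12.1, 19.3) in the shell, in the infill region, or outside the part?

outside

At z = 0.36 mm: the cube is present — its section is the full 14×18.5 rectangle; the 6.5×14.5 cube at (-3, 9.5) contributes its full rectangle; the cylinder at (-4, 10): section is a regular 8-gon, circumradius r=8.5; After the difference (first − rest): starting from the 14×18.5 cube, the 6.5×14.5 cube at (-3, 9.5) partially overlaps it — only the 31.50 mm² overlap (of its 94.25 mm²) is removed, clipping the outline; the r=8.5 cylinder at (-4, 10) partially overlaps it — only the 19.86 mm² overlap (of its 204.35 mm²) is removed, clipping the outline — 1 connected region. Overall, the cross-section is a single solid region. The nearest boundary edge runs (3.50, 18.50)→(14.00, 18.50); distance from the point to it = 0.80 mm. The point is not inside any of the regions above, so it lies outside the cross-section (0.80 mm from the nearest boundary).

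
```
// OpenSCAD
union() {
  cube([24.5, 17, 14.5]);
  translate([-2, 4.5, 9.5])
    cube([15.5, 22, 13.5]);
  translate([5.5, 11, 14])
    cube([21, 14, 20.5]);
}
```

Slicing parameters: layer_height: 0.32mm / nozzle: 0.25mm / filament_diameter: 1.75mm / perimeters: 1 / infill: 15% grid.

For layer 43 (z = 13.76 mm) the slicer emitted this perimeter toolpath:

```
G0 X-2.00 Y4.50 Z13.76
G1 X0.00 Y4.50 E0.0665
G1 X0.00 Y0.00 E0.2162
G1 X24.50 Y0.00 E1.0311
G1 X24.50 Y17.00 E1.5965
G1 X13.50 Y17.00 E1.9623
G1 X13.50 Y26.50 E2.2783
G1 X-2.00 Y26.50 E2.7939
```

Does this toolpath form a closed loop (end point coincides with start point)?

Start point (G0): (-2.00, 4.50). End point (last G1): the path does not return to the start — open.

no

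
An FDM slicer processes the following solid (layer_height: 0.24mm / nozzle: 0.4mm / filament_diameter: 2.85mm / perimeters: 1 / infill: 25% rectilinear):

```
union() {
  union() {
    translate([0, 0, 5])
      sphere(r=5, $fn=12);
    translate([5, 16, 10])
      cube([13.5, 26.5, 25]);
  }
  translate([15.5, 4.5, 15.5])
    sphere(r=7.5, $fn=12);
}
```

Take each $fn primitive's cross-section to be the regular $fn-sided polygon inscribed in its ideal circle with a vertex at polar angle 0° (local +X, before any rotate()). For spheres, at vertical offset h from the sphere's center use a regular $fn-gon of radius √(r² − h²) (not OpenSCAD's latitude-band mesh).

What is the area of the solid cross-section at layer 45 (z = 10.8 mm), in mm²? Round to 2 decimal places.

460.23 mm²

At z = 10.8 mm: the sphere does not reach this height (|z−center|=5.800 > r=5); the 13.5×26.5 cube at (5, 16) contributes its full rectangle (area 357.75 mm²); Combining (union): only the 13.5×26.5 cube at (5, 16) is present, so the union is just that shape — area = 357.75 mm²; the sphere at (15.5, 4.5): section is a regular 12-gon, circumradius = √(r²−h²) = √(7.5²−4.7²) = 5.845 (area = (12/2)·5.845²·sin(360°/12) = 102.48 mm²); Combining (union): the 2 present regions are separate (no shared area or edge), so areas and boundary lengths simply add and each stays a separate island — area = 460.23 mm². Overall, the cross-section has 2 separate islands. Net area = 460.23 mm².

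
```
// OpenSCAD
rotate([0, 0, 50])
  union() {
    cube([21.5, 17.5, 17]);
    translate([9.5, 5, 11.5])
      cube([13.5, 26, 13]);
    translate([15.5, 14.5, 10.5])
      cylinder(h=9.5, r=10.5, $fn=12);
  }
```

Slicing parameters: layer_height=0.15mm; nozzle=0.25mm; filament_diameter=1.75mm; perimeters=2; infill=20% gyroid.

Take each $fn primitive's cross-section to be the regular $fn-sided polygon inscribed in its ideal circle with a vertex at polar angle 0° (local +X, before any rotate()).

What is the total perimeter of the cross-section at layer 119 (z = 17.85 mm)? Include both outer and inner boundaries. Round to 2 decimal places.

At z = 17.85 mm: the cube is not intersected at this z (z outside [0, 17]); the cube at (9.5, 5) is present — its section is the full 13.5×26 rectangle (perimeter 79.00 mm); the r=10.5 cylinder at (15.5, 14.5) gives a regular 12-gon of circumradius 10.5 (constant along its height) (perimeter = 2·12·10.500·sin(180°/12) = 65.22 mm); Combining (union): the regions partially overlap (shared area 250.93 mm²), so the edge portions inside another operand are dropped and the merged outline is re-measured after clipping — boundary = 83.89 mm; (whole slice rotated 50° about Z — lengths, areas and connectivity unchanged). Overall, the cross-section is a single solid region. Total boundary length (outer) = 83.89 mm.

83.89 mm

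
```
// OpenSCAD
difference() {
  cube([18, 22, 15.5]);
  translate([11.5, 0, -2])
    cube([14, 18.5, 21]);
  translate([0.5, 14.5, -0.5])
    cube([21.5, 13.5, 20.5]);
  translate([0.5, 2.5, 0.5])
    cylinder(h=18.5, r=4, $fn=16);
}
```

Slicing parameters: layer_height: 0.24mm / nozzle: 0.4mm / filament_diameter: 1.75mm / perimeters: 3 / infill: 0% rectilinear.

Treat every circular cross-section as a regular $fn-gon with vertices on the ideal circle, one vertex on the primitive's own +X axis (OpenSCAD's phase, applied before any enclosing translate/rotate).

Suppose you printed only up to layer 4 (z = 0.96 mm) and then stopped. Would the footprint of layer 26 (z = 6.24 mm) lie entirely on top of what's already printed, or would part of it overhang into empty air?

Compare the two slices. At z = 0.96: the 18×22 cube contributes its full rectangle (area 396.00 mm²); the 14×18.5 cube at (11.5, 0) contributes its full rectangle (area 259.00 mm²); the 21.5×13.5 cube at (0.5, 14.5) contributes its full rectangle (area 290.25 mm²); the r=4 cylinder at (0.5, 2.5) gives a regular 16-gon of circumradius 4 (constant along its height) (area = (16/2)·4.000²·sin(360°/16) = 48.98 mm²); Subtracting the remaining from the first: starting from the 18×22 cube (396.00 mm²), the 14×18.5 cube at (11.5, 0) partially overlaps it — only the 120.25 mm² overlap (of its 259.00 mm²) is removed, clipping the outline; the 21.5×13.5 cube at (0.5, 14.5) partially overlaps it — only the 105.25 mm² overlap (of its 290.25 mm²) is removed, clipping the outline; the r=4 cylinder at (0.5, 2.5) partially overlaps it — only the 24.63 mm² overlap (of its 48.98 mm²) is removed, clipping the outline — area = 145.87 mm². At z = 6.24: the 18×22 cube contributes its full rectangle (area 396.00 mm²); the cube at (11.5, 0) is present — its section is the full 14×18.5 rectangle (area 259.00 mm²); the 21.5×13.5 cube at (0.5, 14.5) contributes its full rectangle (area 290.25 mm²); the r=4 cylinder at (0.5, 2.5) contributes a regular 16-gon of circumradius 4 (area = (16/2)·4.000²·sin(360°/16) = 48.98 mm²); Subtracting the remaining from the first: starting from the 18×22 cube (396.00 mm²), the 14×18.5 cube at (11.5, 0) partially overlaps it — only the 120.25 mm² overlap (of its 259.00 mm²) is removed, clipping the outline; the 21.5×13.5 cube at (0.5, 14.5) partially overlaps it — only the 105.25 mm² overlap (of its 290.25 mm²) is removed, clipping the outline; the r=4 cylinder at (0.5, 2.5) partially overlaps it — only the 24.63 mm² overlap (of its 48.98 mm²) is removed, clipping the outline — area = 145.87 mm². Checking containment: the cross-section at z = 6.24 is a subset of the cross-section at z = 0.96.

entirely on top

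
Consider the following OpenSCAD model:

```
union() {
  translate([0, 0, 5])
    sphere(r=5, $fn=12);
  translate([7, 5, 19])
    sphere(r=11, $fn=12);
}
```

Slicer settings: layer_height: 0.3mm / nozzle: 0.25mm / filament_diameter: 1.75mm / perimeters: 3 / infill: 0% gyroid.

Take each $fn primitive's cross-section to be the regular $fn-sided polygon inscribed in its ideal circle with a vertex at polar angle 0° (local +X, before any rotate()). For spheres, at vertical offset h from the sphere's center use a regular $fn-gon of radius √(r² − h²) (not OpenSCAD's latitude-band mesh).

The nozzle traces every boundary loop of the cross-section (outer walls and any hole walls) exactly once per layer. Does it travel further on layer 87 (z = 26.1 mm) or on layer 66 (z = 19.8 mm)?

layer 66 (z = 19.8 mm)

Layer 87 (z = 26.1): the sphere is absent (|z−center|=21.100 > r=5); the sphere at (7, 5): section is a regular 12-gon, circumradius = √(r²−h²) = √(11²−7.1²) = 8.402 (perimeter = 2·12·8.402·sin(180°/12) = 52.19 mm); Merging all regions: only the r=11 sphere at (7, 5) is present, so the union is just that shape — boundary = 52.19 mm. So its perimeter = 52.19 mm. Layer 66 (z = 19.8): the sphere does not reach this height (|z−center|=14.800 > r=5); the r=11 sphere at (7, 5) slices to a regular 12-gon of circumradius 10.971 (√(r²−h²) with h=0.8 from center) (perimeter = 2·12·10.971·sin(180°/12) = 68.15 mm); Merging all regions: only the r=11 sphere at (7, 5) is present, so the union is just that shape — boundary = 68.15 mm. So its perimeter = 68.15 mm. Layer 66 is larger (68.15 vs 52.19 mm).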